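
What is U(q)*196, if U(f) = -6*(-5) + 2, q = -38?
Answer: 6272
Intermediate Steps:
U(f) = 32 (U(f) = 30 + 2 = 32)
U(q)*196 = 32*196 = 6272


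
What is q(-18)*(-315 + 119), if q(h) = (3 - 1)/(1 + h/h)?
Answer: -196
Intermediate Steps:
q(h) = 1 (q(h) = 2/(1 + 1) = 2/2 = 2*(1/2) = 1)
q(-18)*(-315 + 119) = 1*(-315 + 119) = 1*(-196) = -196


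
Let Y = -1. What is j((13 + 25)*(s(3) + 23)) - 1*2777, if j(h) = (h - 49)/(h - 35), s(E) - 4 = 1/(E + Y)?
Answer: -1401887/505 ≈ -2776.0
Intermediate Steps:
s(E) = 4 + 1/(-1 + E) (s(E) = 4 + 1/(E - 1) = 4 + 1/(-1 + E))
j(h) = (-49 + h)/(-35 + h)
j((13 + 25)*(s(3) + 23)) - 1*2777 = (-49 + (13 + 25)*((-3 + 4*3)/(-1 + 3) + 23))/(-35 + (13 + 25)*((-3 + 4*3)/(-1 + 3) + 23)) - 1*2777 = (-49 + 38*((-3 + 12)/2 + 23))/(-35 + 38*((-3 + 12)/2 + 23)) - 2777 = (-49 + 38*((½)*9 + 23))/(-35 + 38*((½)*9 + 23)) - 2777 = (-49 + 38*(9/2 + 23))/(-35 + 38*(9/2 + 23)) - 2777 = (-49 + 38*(55/2))/(-35 + 38*(55/2)) - 2777 = (-49 + 1045)/(-35 + 1045) - 2777 = 996/1010 - 2777 = (1/1010)*996 - 2777 = 498/505 - 2777 = -1401887/505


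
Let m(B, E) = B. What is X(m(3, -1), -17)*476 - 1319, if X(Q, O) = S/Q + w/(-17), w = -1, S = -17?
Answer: -11965/3 ≈ -3988.3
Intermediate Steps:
X(Q, O) = 1/17 - 17/Q (X(Q, O) = -17/Q - 1/(-17) = -17/Q - 1*(-1/17) = -17/Q + 1/17 = 1/17 - 17/Q)
X(m(3, -1), -17)*476 - 1319 = ((1/17)*(-289 + 3)/3)*476 - 1319 = ((1/17)*(⅓)*(-286))*476 - 1319 = -286/51*476 - 1319 = -8008/3 - 1319 = -11965/3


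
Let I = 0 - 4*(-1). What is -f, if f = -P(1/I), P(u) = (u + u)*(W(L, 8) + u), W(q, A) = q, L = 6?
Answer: 25/8 ≈ 3.1250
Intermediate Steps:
I = 4 (I = 0 + 4 = 4)
P(u) = 2*u*(6 + u) (P(u) = (u + u)*(6 + u) = (2*u)*(6 + u) = 2*u*(6 + u))
f = -25/8 (f = -2*(6 + 1/4)/4 = -2*(6 + ¼)/4 = -2*25/(4*4) = -1*25/8 = -25/8 ≈ -3.1250)
-f = -1*(-25/8) = 25/8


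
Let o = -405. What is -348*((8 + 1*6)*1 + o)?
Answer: 136068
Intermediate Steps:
-348*((8 + 1*6)*1 + o) = -348*((8 + 1*6)*1 - 405) = -348*((8 + 6)*1 - 405) = -348*(14*1 - 405) = -348*(14 - 405) = -348*(-391) = 136068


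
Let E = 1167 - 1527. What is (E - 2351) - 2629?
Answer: -5340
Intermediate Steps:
E = -360
(E - 2351) - 2629 = (-360 - 2351) - 2629 = -2711 - 2629 = -5340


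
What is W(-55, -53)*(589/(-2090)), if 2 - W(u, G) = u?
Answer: -1767/110 ≈ -16.064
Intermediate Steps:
W(u, G) = 2 - u
W(-55, -53)*(589/(-2090)) = (2 - 1*(-55))*(589/(-2090)) = (2 + 55)*(589*(-1/2090)) = 57*(-31/110) = -1767/110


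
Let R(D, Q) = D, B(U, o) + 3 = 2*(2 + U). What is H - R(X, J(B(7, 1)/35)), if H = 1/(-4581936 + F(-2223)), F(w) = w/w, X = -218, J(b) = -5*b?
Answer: 998861829/4581935 ≈ 218.00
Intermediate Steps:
B(U, o) = 1 + 2*U (B(U, o) = -3 + 2*(2 + U) = -3 + (4 + 2*U) = 1 + 2*U)
F(w) = 1
H = -1/4581935 (H = 1/(-4581936 + 1) = 1/(-4581935) = -1/4581935 ≈ -2.1825e-7)
H - R(X, J(B(7, 1)/35)) = -1/4581935 - 1*(-218) = -1/4581935 + 218 = 998861829/4581935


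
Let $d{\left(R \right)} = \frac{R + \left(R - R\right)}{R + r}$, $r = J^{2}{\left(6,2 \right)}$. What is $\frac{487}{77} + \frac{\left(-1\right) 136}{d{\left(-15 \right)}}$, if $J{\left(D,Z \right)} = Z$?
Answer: $- \frac{107887}{1155} \approx -93.409$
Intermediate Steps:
$r = 4$ ($r = 2^{2} = 4$)
$d{\left(R \right)} = \frac{R}{4 + R}$ ($d{\left(R \right)} = \frac{R + \left(R - R\right)}{R + 4} = \frac{R + 0}{4 + R} = \frac{R}{4 + R}$)
$\frac{487}{77} + \frac{\left(-1\right) 136}{d{\left(-15 \right)}} = \frac{487}{77} + \frac{\left(-1\right) 136}{\left(-15\right) \frac{1}{4 - 15}} = 487 \cdot \frac{1}{77} - \frac{136}{\left(-15\right) \frac{1}{-11}} = \frac{487}{77} - \frac{136}{\left(-15\right) \left(- \frac{1}{11}\right)} = \frac{487}{77} - \frac{136}{\frac{15}{11}} = \frac{487}{77} - \frac{1496}{15} = - \frac{107887}{1155}$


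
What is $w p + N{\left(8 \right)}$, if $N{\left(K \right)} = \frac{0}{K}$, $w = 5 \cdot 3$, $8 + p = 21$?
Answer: $195$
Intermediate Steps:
$p = 13$ ($p = -8 + 21 = 13$)
$w = 15$
$N{\left(K \right)} = 0$
$w p + N{\left(8 \right)} = 15 \cdot 13 + 0 = 195 + 0 = 195$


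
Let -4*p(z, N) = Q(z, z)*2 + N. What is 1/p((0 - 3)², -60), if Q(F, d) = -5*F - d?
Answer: 1/42 ≈ 0.023810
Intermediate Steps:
Q(F, d) = -d - 5*F
p(z, N) = 3*z - N/4 (p(z, N) = -((-z - 5*z)*2 + N)/4 = -(-6*z*2 + N)/4 = -(-12*z + N)/4 = -(N - 12*z)/4 = 3*z - N/4)
1/p((0 - 3)², -60) = 1/(3*(0 - 3)² - ¼*(-60)) = 1/(3*(-3)² + 15) = 1/(3*9 + 15) = 1/(27 + 15) = 1/42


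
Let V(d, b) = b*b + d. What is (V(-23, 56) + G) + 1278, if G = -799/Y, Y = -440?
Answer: 1932839/440 ≈ 4392.8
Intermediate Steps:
G = 799/440 (G = -799/(-440) = -799*(-1/440) = 799/440 ≈ 1.8159)
V(d, b) = d + b² (V(d, b) = b² + d = d + b²)
(V(-23, 56) + G) + 1278 = ((-23 + 56²) + 799/440) + 1278 = ((-23 + 3136) + 799/440) + 1278 = (3113 + 799/440) + 1278 = 1370519/440 + 1278 = 1932839/440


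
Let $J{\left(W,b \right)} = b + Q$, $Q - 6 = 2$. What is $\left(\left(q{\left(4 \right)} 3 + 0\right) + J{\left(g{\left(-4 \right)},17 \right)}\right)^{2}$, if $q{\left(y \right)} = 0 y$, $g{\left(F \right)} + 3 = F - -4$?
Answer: $625$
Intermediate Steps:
$Q = 8$ ($Q = 6 + 2 = 8$)
$g{\left(F \right)} = 1 + F$ ($g{\left(F \right)} = -3 + \left(F - -4\right) = -3 + \left(F + 4\right) = -3 + \left(4 + F\right) = 1 + F$)
$J{\left(W,b \right)} = 8 + b$ ($J{\left(W,b \right)} = b + 8 = 8 + b$)
$q{\left(y \right)} = 0$
$\left(\left(q{\left(4 \right)} 3 + 0\right) + J{\left(g{\left(-4 \right)},17 \right)}\right)^{2} = \left(\left(0 \cdot 3 + 0\right) + \left(8 + 17\right)\right)^{2} = \left(\left(0 + 0\right) + 25\right)^{2} = \left(0 + 25\right)^{2} = 25^{2} = 625$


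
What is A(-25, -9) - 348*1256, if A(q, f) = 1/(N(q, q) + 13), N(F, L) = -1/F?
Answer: -142490663/326 ≈ -4.3709e+5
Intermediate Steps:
A(q, f) = 1/(13 - 1/q) (A(q, f) = 1/(-1/q + 13) = 1/(13 - 1/q))
A(-25, -9) - 348*1256 = -25/(-1 + 13*(-25)) - 348*1256 = -25/(-1 - 325) - 437088 = -25/(-326) - 437088 = -25*(-1/326) - 437088 = 25/326 - 437088 = -142490663/326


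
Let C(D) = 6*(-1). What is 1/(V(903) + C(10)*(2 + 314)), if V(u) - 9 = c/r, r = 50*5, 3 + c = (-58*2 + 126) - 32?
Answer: -10/18871 ≈ -0.00052991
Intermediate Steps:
C(D) = -6
c = -25 (c = -3 + ((-58*2 + 126) - 32) = -3 + ((-116 + 126) - 32) = -3 + (10 - 32) = -3 - 22 = -25)
r = 250
V(u) = 89/10 (V(u) = 9 - 25/250 = 9 - 25*1/250 = 9 - ⅒ = 89/10)
1/(V(903) + C(10)*(2 + 314)) = 1/(89/10 - 6*(2 + 314)) = 1/(89/10 - 6*316) = 1/(89/10 - 1896) = 1/(-18871/10) = -10/18871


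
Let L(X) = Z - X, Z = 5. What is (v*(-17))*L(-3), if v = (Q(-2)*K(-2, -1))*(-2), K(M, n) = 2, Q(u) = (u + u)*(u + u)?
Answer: 8704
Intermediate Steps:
Q(u) = 4*u**2 (Q(u) = (2*u)*(2*u) = 4*u**2)
v = -64 (v = ((4*(-2)**2)*2)*(-2) = ((4*4)*2)*(-2) = (16*2)*(-2) = 32*(-2) = -64)
L(X) = 5 - X
(v*(-17))*L(-3) = (-64*(-17))*(5 - 1*(-3)) = 1088*(5 + 3) = 1088*8 = 8704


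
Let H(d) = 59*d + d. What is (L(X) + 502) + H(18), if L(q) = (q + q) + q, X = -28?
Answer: 1498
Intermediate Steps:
H(d) = 60*d
L(q) = 3*q (L(q) = 2*q + q = 3*q)
(L(X) + 502) + H(18) = (3*(-28) + 502) + 60*18 = (-84 + 502) + 1080 = 418 + 1080 = 1498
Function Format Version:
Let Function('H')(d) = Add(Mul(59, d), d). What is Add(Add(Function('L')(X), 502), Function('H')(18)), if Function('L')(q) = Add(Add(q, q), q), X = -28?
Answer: 1498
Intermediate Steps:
Function('H')(d) = Mul(60, d)
Function('L')(q) = Mul(3, q) (Function('L')(q) = Add(Mul(2, q), q) = Mul(3, q))
Add(Add(Function('L')(X), 502), Function('H')(18)) = Add(Add(Mul(3, -28), 502), Mul(60, 18)) = Add(Add(-84, 502), 1080) = Add(418, 1080) = 1498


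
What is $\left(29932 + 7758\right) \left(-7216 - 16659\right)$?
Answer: $-899848750$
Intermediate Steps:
$\left(29932 + 7758\right) \left(-7216 - 16659\right) = 37690 \left(-7216 - 16659\right) = 37690 \left(-23875\right) = -899848750$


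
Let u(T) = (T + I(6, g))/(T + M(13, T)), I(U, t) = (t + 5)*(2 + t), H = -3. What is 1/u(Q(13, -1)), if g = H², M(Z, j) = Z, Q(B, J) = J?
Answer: 4/51 ≈ 0.078431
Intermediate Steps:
g = 9 (g = (-3)² = 9)
I(U, t) = (2 + t)*(5 + t) (I(U, t) = (5 + t)*(2 + t) = (2 + t)*(5 + t))
u(T) = (154 + T)/(13 + T) (u(T) = (T + (10 + 9² + 7*9))/(T + 13) = (T + (10 + 81 + 63))/(13 + T) = (T + 154)/(13 + T) = (154 + T)/(13 + T))
1/u(Q(13, -1)) = 1/((154 - 1)/(13 - 1)) = 1/(153/12) = 1/((1/12)*153) = 1/(51/4) = 4/51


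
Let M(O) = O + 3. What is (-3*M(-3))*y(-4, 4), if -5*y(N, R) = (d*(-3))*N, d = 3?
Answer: 0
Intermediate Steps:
M(O) = 3 + O
y(N, R) = 9*N/5 (y(N, R) = -3*(-3)*N/5 = -(-9)*N/5 = 9*N/5)
(-3*M(-3))*y(-4, 4) = (-3*(3 - 3))*((9/5)*(-4)) = -3*0*(-36/5) = 0*(-36/5) = 0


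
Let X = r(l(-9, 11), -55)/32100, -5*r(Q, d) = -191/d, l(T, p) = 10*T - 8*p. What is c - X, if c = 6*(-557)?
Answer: -29501504809/8827500 ≈ -3342.0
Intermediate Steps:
l(T, p) = -8*p + 10*T
r(Q, d) = 191/(5*d) (r(Q, d) = -(-191)/(5*d) = 191/(5*d))
X = -191/8827500 (X = ((191/5)/(-55))/32100 = ((191/5)*(-1/55))*(1/32100) = -191/275*1/32100 = -191/8827500 ≈ -2.1637e-5)
c = -3342
c - X = -3342 - 1*(-191/8827500) = -3342 + 191/8827500 = -29501504809/8827500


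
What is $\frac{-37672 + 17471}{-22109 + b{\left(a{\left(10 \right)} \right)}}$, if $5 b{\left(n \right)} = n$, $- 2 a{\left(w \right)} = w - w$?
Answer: $\frac{20201}{22109} \approx 0.9137$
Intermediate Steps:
$a{\left(w \right)} = 0$ ($a{\left(w \right)} = - \frac{w - w}{2} = \left(- \frac{1}{2}\right) 0 = 0$)
$b{\left(n \right)} = \frac{n}{5}$
$\frac{-37672 + 17471}{-22109 + b{\left(a{\left(10 \right)} \right)}} = \frac{-37672 + 17471}{-22109 + \frac{1}{5} \cdot 0} = - \frac{20201}{-22109 + 0} = - \frac{20201}{-22109} = \left(-20201\right) \left(- \frac{1}{22109}\right) = \frac{20201}{22109}$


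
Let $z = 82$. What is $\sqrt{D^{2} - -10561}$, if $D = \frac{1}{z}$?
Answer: $\frac{\sqrt{71012165}}{82} \approx 102.77$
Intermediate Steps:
$D = \frac{1}{82} \approx 0.012195$
$\sqrt{D^{2} - -10561} = \sqrt{\left(\frac{1}{82}\right)^{2} - -10561} = \sqrt{\frac{1}{6724} + 10561} = \sqrt{\frac{71012165}{6724}} = \frac{\sqrt{71012165}}{82}$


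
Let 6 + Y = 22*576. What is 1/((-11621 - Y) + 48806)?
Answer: 1/24519 ≈ 4.0785e-5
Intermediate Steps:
Y = 12666 (Y = -6 + 22*576 = -6 + 12672 = 12666)
1/((-11621 - Y) + 48806) = 1/((-11621 - 1*12666) + 48806) = 1/((-11621 - 12666) + 48806) = 1/(-24287 + 48806) = 1/24519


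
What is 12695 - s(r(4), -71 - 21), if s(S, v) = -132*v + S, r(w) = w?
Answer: 547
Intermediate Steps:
s(S, v) = S - 132*v
12695 - s(r(4), -71 - 21) = 12695 - (4 - 132*(-71 - 21)) = 12695 - (4 - 132*(-92)) = 12695 - (4 + 12144) = 12695 - 1*12148 = 12695 - 12148 = 547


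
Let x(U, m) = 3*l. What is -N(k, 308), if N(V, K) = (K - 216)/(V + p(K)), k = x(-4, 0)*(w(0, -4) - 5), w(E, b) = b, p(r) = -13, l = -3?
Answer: -23/17 ≈ -1.3529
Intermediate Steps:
x(U, m) = -9 (x(U, m) = 3*(-3) = -9)
k = 81 (k = -9*(-4 - 5) = -9*(-9) = 81)
N(V, K) = (-216 + K)/(-13 + V) (N(V, K) = (K - 216)/(V - 13) = (-216 + K)/(-13 + V))
-N(k, 308) = -(-216 + 308)/(-13 + 81) = -92/68 = -1*23/17 = -23/17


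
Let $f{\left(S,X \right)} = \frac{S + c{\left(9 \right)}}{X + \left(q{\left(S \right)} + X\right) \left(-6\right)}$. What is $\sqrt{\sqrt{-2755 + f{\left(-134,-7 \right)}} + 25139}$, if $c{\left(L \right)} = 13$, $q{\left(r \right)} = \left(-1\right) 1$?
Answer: $\frac{\sqrt{42258659 + 738 i \sqrt{14309}}}{41} \approx 158.55 + 0.16561 i$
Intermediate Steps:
$q{\left(r \right)} = -1$
$f{\left(S,X \right)} = \frac{13 + S}{6 - 5 X}$ ($f{\left(S,X \right)} = \frac{S + 13}{X + \left(-1 + X\right) \left(-6\right)} = \frac{13 + S}{X - \left(-6 + 6 X\right)} = \frac{13 + S}{6 - 5 X}$)
$\sqrt{\sqrt{-2755 + f{\left(-134,-7 \right)}} + 25139} = \sqrt{\sqrt{-2755 + \frac{-13 - -134}{-6 + 5 \left(-7\right)}} + 25139} = \sqrt{\sqrt{-2755 + \frac{-13 + 134}{-6 - 35}} + 25139} = \sqrt{\sqrt{-2755 + \frac{1}{-41} \cdot 121} + 25139} = \sqrt{\sqrt{-2755 - \frac{121}{41}} + 25139} = \sqrt{\sqrt{- \frac{113076}{41}} + 25139} = \sqrt{\frac{18 i \sqrt{14309}}{41} + 25139} = \sqrt{25139 + \frac{18 i \sqrt{14309}}{41}}$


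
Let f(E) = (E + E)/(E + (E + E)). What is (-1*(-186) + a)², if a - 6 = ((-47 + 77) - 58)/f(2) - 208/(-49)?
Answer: 57123364/2401 ≈ 23792.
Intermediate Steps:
f(E) = ⅔ (f(E) = (2*E)/(E + 2*E) = (2*E)/((3*E)) = (2*E)*(1/(3*E)) = ⅔)
a = -1556/49 (a = 6 + (((-47 + 77) - 58)/(⅔) - 208/(-49)) = 6 + ((30 - 58)*(3/2) - 208*(-1/49)) = 6 + (-28*3/2 + 208/49) = 6 + (-42 + 208/49) = 6 - 1850/49 = -1556/49 ≈ -31.755)
(-1*(-186) + a)² = (-1*(-186) - 1556/49)² = (186 - 1556/49)² = (7558/49)² = 57123364/2401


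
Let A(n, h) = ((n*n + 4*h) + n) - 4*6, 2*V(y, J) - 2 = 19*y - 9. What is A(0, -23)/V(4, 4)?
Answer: -232/69 ≈ -3.3623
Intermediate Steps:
V(y, J) = -7/2 + 19*y/2 (V(y, J) = 1 + (19*y - 9)/2 = 1 + (-9 + 19*y)/2 = 1 + (-9/2 + 19*y/2) = -7/2 + 19*y/2)
A(n, h) = -24 + n + n² + 4*h (A(n, h) = ((n² + 4*h) + n) - 24 = (n + n² + 4*h) - 24 = -24 + n + n² + 4*h)
A(0, -23)/V(4, 4) = (-24 + 0 + 0² + 4*(-23))/(-7/2 + (19/2)*4) = (-24 + 0 + 0 - 92)/(-7/2 + 38) = -116/69/2 = -116*2/69 = -232/69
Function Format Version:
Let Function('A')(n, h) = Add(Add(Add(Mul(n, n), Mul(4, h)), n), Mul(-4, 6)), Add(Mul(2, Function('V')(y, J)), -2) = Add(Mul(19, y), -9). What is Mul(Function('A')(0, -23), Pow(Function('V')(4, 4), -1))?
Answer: Rational(-232, 69) ≈ -3.3623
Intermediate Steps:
Function('V')(y, J) = Add(Rational(-7, 2), Mul(Rational(19, 2), y)) (Function('V')(y, J) = Add(1, Mul(Rational(1, 2), Add(Mul(19, y), -9))) = Add(1, Mul(Rational(1, 2), Add(-9, Mul(19, y)))) = Add(1, Add(Rational(-9, 2), Mul(Rational(19, 2), y))) = Add(Rational(-7, 2), Mul(Rational(19, 2), y)))
Function('A')(n, h) = Add(-24, n, Pow(n, 2), Mul(4, h)) (Function('A')(n, h) = Add(Add(Add(Pow(n, 2), Mul(4, h)), n), -24) = Add(Add(n, Pow(n, 2), Mul(4, h)), -24) = Add(-24, n, Pow(n, 2), Mul(4, h)))
Mul(Function('A')(0, -23), Pow(Function('V')(4, 4), -1)) = Mul(Add(-24, 0, Pow(0, 2), Mul(4, -23)), Pow(Add(Rational(-7, 2), Mul(Rational(19, 2), 4)), -1)) = Mul(Add(-24, 0, 0, -92), Pow(Add(Rational(-7, 2), 38), -1)) = Mul(-116, Pow(Rational(69, 2), -1)) = Mul(-116, Rational(2, 69)) = Rational(-232, 69)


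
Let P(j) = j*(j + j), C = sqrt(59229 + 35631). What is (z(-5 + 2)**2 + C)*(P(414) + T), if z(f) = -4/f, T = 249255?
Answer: 1052528 + 3552282*sqrt(2635) ≈ 1.8340e+8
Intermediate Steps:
C = 6*sqrt(2635) (C = sqrt(94860) = 6*sqrt(2635) ≈ 307.99)
P(j) = 2*j**2 (P(j) = j*(2*j) = 2*j**2)
(z(-5 + 2)**2 + C)*(P(414) + T) = ((-4/(-5 + 2))**2 + 6*sqrt(2635))*(2*414**2 + 249255) = ((-4/(-3))**2 + 6*sqrt(2635))*(2*171396 + 249255) = ((-4*(-1/3))**2 + 6*sqrt(2635))*(342792 + 249255) = ((4/3)**2 + 6*sqrt(2635))*592047 = (16/9 + 6*sqrt(2635))*592047 = 1052528 + 3552282*sqrt(2635)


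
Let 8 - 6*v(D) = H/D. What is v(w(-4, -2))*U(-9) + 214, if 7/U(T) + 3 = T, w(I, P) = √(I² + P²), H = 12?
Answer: 1919/9 + 7*√5/60 ≈ 213.48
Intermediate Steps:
U(T) = 7/(-3 + T)
v(D) = 4/3 - 2/D
v(w(-4, -2))*U(-9) + 214 = (4/3 - 2/√((-4)² + (-2)²))*(7/(-3 - 9)) + 214 = (4/3 - 2/√(16 + 4))*(7/(-12)) + 214 = (4/3 - 2*√5/10)*(7*(-1/12)) + 214 = (4/3 - 2*√5/10)*(-7/12) + 214 = (4/3 - √5/5)*(-7/12) + 214 = (-7/9 + 7*√5/60) + 214 = 1919/9 + 7*√5/60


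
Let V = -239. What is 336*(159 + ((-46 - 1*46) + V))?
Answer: -57792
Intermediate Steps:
336*(159 + ((-46 - 1*46) + V)) = 336*(159 + ((-46 - 1*46) - 239)) = 336*(159 + ((-46 - 46) - 239)) = 336*(159 + (-92 - 239)) = 336*(159 - 331) = 336*(-172) = -57792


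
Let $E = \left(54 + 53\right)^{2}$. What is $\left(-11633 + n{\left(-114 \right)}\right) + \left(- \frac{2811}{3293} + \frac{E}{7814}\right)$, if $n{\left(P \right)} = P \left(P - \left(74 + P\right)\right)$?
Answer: $- \frac{82247875491}{25731502} \approx -3196.4$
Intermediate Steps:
$E = 11449$ ($E = 107^{2} = 11449$)
$n{\left(P \right)} = - 74 P$ ($n{\left(P \right)} = P \left(-74\right) = - 74 P$)
$\left(-11633 + n{\left(-114 \right)}\right) + \left(- \frac{2811}{3293} + \frac{E}{7814}\right) = \left(-11633 - -8436\right) + \left(- \frac{2811}{3293} + \frac{11449}{7814}\right) = \left(-11633 + 8436\right) + \left(\left(-2811\right) \frac{1}{3293} + 11449 \cdot \frac{1}{7814}\right) = -3197 + \left(- \frac{2811}{3293} + \frac{11449}{7814}\right) = -3197 + \frac{15736403}{25731502} = - \frac{82247875491}{25731502}$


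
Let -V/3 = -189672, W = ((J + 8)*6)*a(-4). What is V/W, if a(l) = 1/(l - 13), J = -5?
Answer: -537404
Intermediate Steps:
a(l) = 1/(-13 + l)
W = -18/17 (W = ((-5 + 8)*6)/(-13 - 4) = (3*6)/(-17) = 18*(-1/17) = -18/17 ≈ -1.0588)
V = 569016 (V = -3*(-189672) = 569016)
V/W = 569016/(-18/17) = 569016*(-17/18) = -537404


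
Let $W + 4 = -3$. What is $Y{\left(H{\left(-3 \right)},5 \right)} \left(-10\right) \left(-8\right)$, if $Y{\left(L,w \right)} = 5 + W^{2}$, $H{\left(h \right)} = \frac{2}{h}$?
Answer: $4320$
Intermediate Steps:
$W = -7$ ($W = -4 - 3 = -7$)
$Y{\left(L,w \right)} = 54$ ($Y{\left(L,w \right)} = 5 + \left(-7\right)^{2} = 5 + 49 = 54$)
$Y{\left(H{\left(-3 \right)},5 \right)} \left(-10\right) \left(-8\right) = 54 \left(-10\right) \left(-8\right) = \left(-540\right) \left(-8\right) = 4320$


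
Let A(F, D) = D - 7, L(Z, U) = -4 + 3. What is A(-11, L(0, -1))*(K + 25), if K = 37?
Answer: -496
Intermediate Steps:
L(Z, U) = -1
A(F, D) = -7 + D
A(-11, L(0, -1))*(K + 25) = (-7 - 1)*(37 + 25) = -8*62 = -496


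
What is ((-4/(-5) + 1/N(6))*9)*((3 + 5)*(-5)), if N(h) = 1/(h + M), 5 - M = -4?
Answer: -5688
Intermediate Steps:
M = 9 (M = 5 - 1*(-4) = 5 + 4 = 9)
N(h) = 1/(9 + h) (N(h) = 1/(h + 9) = 1/(9 + h))
((-4/(-5) + 1/N(6))*9)*((3 + 5)*(-5)) = ((-4/(-5) + 1/1/(9 + 6))*9)*((3 + 5)*(-5)) = ((-4*(-⅕) + 1/1/15)*9)*(8*(-5)) = ((⅘ + 1/(1/15))*9)*(-40) = ((⅘ + 1*15)*9)*(-40) = ((⅘ + 15)*9)*(-40) = ((79/5)*9)*(-40) = (711/5)*(-40) = -5688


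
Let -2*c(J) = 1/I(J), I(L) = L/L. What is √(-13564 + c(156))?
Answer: I*√54258/2 ≈ 116.47*I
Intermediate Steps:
I(L) = 1
c(J) = -½ (c(J) = -½/1 = -½*1 = -½)
√(-13564 + c(156)) = √(-13564 - ½) = √(-27129/2) = I*√54258/2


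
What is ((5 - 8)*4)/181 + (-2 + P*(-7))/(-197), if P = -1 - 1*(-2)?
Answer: -735/35657 ≈ -0.020613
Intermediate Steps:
P = 1 (P = -1 + 2 = 1)
((5 - 8)*4)/181 + (-2 + P*(-7))/(-197) = ((5 - 8)*4)/181 + (-2 + 1*(-7))/(-197) = -3*4*(1/181) + (-2 - 7)*(-1/197) = -12*1/181 - 9*(-1/197) = -12/181 + 9/197 = -735/35657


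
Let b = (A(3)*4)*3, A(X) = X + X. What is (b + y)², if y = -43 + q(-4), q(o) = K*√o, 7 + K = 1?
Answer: 697 - 696*I ≈ 697.0 - 696.0*I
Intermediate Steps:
K = -6 (K = -7 + 1 = -6)
A(X) = 2*X
q(o) = -6*√o
y = -43 - 12*I ≈ -43.0 - 12.0*I
b = 72 (b = ((2*3)*4)*3 = (6*4)*3 = 24*3 = 72)
(b + y)² = (72 + (-43 - 12*I))² = (29 - 12*I)²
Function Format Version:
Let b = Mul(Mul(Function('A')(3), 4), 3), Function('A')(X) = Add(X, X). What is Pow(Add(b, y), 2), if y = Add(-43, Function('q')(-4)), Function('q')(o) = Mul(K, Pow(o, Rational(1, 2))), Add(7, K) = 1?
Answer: Add(697, Mul(-696, I)) ≈ Add(697.00, Mul(-696.00, I))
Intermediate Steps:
K = -6 (K = Add(-7, 1) = -6)
Function('A')(X) = Mul(2, X)
Function('q')(o) = Mul(-6, Pow(o, Rational(1, 2)))
y = Add(-43, Mul(-12, I)) (y = Add(-43, Mul(-6, Pow(-4, Rational(1, 2)))) = Add(-43, Mul(-6, Mul(2, I))) = Add(-43, Mul(-12, I)) ≈ Add(-43.000, Mul(-12.000, I)))
b = 72 (b = Mul(Mul(Mul(2, 3), 4), 3) = Mul(Mul(6, 4), 3) = Mul(24, 3) = 72)
Pow(Add(b, y), 2) = Pow(Add(72, Add(-43, Mul(-12, I))), 2) = Pow(Add(29, Mul(-12, I)), 2)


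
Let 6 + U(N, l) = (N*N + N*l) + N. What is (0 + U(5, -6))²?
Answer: 36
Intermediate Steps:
U(N, l) = -6 + N + N² + N*l (U(N, l) = -6 + ((N*N + N*l) + N) = -6 + ((N² + N*l) + N) = -6 + (N + N² + N*l) = -6 + N + N² + N*l)
(0 + U(5, -6))² = (0 + (-6 + 5 + 5² + 5*(-6)))² = (0 + (-6 + 5 + 25 - 30))² = (0 - 6)² = (-6)² = 36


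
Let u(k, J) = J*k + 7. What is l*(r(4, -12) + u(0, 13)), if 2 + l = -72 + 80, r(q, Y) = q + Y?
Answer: -6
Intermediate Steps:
u(k, J) = 7 + J*k
r(q, Y) = Y + q
l = 6 (l = -2 + (-72 + 80) = -2 + 8 = 6)
l*(r(4, -12) + u(0, 13)) = 6*((-12 + 4) + (7 + 13*0)) = 6*(-8 + (7 + 0)) = 6*(-8 + 7) = 6*(-1) = -6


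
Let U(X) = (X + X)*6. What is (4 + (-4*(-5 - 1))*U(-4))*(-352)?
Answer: 404096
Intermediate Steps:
U(X) = 12*X (U(X) = (2*X)*6 = 12*X)
(4 + (-4*(-5 - 1))*U(-4))*(-352) = (4 + (-4*(-5 - 1))*(12*(-4)))*(-352) = (4 - 4*(-6)*(-48))*(-352) = (4 + 24*(-48))*(-352) = (4 - 1152)*(-352) = -1148*(-352) = 404096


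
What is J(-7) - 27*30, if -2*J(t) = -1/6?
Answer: -9719/12 ≈ -809.92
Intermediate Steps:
J(t) = 1/12 (J(t) = -(-1)/(2*6) = -½*(-⅙) = 1/12)
J(-7) - 27*30 = 1/12 - 27*30 = 1/12 - 810 = -9719/12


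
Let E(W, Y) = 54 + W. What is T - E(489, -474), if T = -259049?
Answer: -259592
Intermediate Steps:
T - E(489, -474) = -259049 - (54 + 489) = -259049 - 1*543 = -259049 - 543 = -259592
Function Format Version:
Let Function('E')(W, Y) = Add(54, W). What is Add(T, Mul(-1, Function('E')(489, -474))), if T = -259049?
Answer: -259592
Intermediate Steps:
Add(T, Mul(-1, Function('E')(489, -474))) = Add(-259049, Mul(-1, Add(54, 489))) = Add(-259049, Mul(-1, 543)) = Add(-259049, -543) = -259592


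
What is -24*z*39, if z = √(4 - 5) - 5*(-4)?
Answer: -18720 - 936*I ≈ -18720.0 - 936.0*I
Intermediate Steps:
z = 20 + I (z = √(-1) + 20 = I + 20 = 20 + I ≈ 20.0 + 1.0*I)
-24*z*39 = -24*(20 + I)*39 = (-480 - 24*I)*39 = -18720 - 936*I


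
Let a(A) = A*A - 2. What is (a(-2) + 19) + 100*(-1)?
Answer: -79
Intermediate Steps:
a(A) = -2 + A**2 (a(A) = A**2 - 2 = -2 + A**2)
(a(-2) + 19) + 100*(-1) = ((-2 + (-2)**2) + 19) + 100*(-1) = ((-2 + 4) + 19) - 100 = (2 + 19) - 100 = 21 - 100 = -79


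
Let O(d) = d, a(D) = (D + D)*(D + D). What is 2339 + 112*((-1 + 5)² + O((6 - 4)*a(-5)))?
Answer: 26531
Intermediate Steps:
a(D) = 4*D² (a(D) = (2*D)*(2*D) = 4*D²)
2339 + 112*((-1 + 5)² + O((6 - 4)*a(-5))) = 2339 + 112*((-1 + 5)² + (6 - 4)*(4*(-5)²)) = 2339 + 112*(4² + 2*(4*25)) = 2339 + 112*(16 + 2*100) = 2339 + 112*(16 + 200) = 2339 + 112*216 = 2339 + 24192 = 26531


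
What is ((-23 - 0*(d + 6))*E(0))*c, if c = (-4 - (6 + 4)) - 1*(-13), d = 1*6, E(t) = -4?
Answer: -92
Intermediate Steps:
d = 6
c = -1 (c = (-4 - 10) + 13 = -14 + 13 = -1)
((-23 - 0*(d + 6))*E(0))*c = ((-23 - 0*(6 + 6))*(-4))*(-1) = ((-23 - 0*12)*(-4))*(-1) = ((-23 - 1*0)*(-4))*(-1) = ((-23 + 0)*(-4))*(-1) = -23*(-4)*(-1) = 92*(-1) = -92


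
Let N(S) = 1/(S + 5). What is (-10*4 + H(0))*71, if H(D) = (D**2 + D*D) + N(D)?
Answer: -14129/5 ≈ -2825.8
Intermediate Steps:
N(S) = 1/(5 + S)
H(D) = 1/(5 + D) + 2*D**2 (H(D) = (D**2 + D*D) + 1/(5 + D) = (D**2 + D**2) + 1/(5 + D) = 2*D**2 + 1/(5 + D) = 1/(5 + D) + 2*D**2)
(-10*4 + H(0))*71 = (-10*4 + (1 + 2*0**2*(5 + 0))/(5 + 0))*71 = (-40 + (1 + 2*0*5)/5)*71 = (-40 + (1 + 0)/5)*71 = (-40 + (1/5)*1)*71 = (-40 + 1/5)*71 = -199/5*71 = -14129/5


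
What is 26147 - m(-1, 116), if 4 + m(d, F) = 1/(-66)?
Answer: 1725967/66 ≈ 26151.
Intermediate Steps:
m(d, F) = -265/66 (m(d, F) = -4 + 1/(-66) = -4 - 1/66 = -265/66)
26147 - m(-1, 116) = 26147 - 1*(-265/66) = 26147 + 265/66 = 1725967/66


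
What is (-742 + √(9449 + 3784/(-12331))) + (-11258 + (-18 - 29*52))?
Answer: -13526 + √11873615185/1121 ≈ -13429.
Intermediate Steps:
(-742 + √(9449 + 3784/(-12331))) + (-11258 + (-18 - 29*52)) = (-742 + √(9449 + 3784*(-1/12331))) + (-11258 + (-18 - 1508)) = (-742 + √(9449 - 344/1121)) + (-11258 - 1526) = (-742 + √(10591985/1121)) - 12784 = (-742 + √11873615185/1121) - 12784 = -13526 + √11873615185/1121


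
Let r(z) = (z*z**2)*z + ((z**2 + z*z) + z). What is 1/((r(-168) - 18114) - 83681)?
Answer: 1/796548661 ≈ 1.2554e-9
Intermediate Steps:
r(z) = z + z**4 + 2*z**2 (r(z) = z**3*z + ((z**2 + z**2) + z) = z**4 + (2*z**2 + z) = z**4 + (z + 2*z**2) = z + z**4 + 2*z**2)
1/((r(-168) - 18114) - 83681) = 1/((-168*(1 + (-168)**3 + 2*(-168)) - 18114) - 83681) = 1/((-168*(1 - 4741632 - 336) - 18114) - 83681) = 1/((-168*(-4741967) - 18114) - 83681) = 1/((796650456 - 18114) - 83681) = 1/(796632342 - 83681) = 1/796548661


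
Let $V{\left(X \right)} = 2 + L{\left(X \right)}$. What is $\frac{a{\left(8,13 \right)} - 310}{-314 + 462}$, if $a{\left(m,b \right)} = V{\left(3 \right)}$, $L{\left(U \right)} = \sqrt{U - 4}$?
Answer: $- \frac{77}{37} + \frac{i}{148} \approx -2.0811 + 0.0067568 i$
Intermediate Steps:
$L{\left(U \right)} = \sqrt{-4 + U}$
$V{\left(X \right)} = 2 + \sqrt{-4 + X}$
$a{\left(m,b \right)} = 2 + i$ ($a{\left(m,b \right)} = 2 + \sqrt{-4 + 3} = 2 + \sqrt{-1} = 2 + i$)
$\frac{a{\left(8,13 \right)} - 310}{-314 + 462} = \frac{\left(2 + i\right) - 310}{-314 + 462} = \frac{\left(2 + i\right) - 310}{148} = \left(-308 + i\right) \frac{1}{148} = - \frac{77}{37} + \frac{i}{148}$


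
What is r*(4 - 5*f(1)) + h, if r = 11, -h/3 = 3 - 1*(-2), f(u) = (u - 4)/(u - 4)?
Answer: -26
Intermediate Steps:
f(u) = 1 (f(u) = (-4 + u)/(-4 + u) = 1)
h = -15 (h = -3*(3 - 1*(-2)) = -3*(3 + 2) = -3*5 = -15)
r*(4 - 5*f(1)) + h = 11*(4 - 5*1) - 15 = 11*(4 - 5) - 15 = 11*(-1) - 15 = -11 - 15 = -26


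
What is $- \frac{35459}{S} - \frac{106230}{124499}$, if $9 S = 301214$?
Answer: $- \frac{71729453589}{37500841786} \approx -1.9127$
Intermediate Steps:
$S = \frac{301214}{9}$ ($S = \frac{1}{9} \cdot 301214 = \frac{301214}{9} \approx 33468.0$)
$- \frac{35459}{S} - \frac{106230}{124499} = - \frac{35459}{\frac{301214}{9}} - \frac{106230}{124499} = \left(-35459\right) \frac{9}{301214} - \frac{106230}{124499} = - \frac{319131}{301214} - \frac{106230}{124499} = - \frac{71729453589}{37500841786}$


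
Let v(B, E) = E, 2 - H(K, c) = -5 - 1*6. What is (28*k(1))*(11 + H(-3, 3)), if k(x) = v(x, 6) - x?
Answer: 3360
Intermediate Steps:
H(K, c) = 13 (H(K, c) = 2 - (-5 - 1*6) = 2 - (-5 - 6) = 2 - 1*(-11) = 2 + 11 = 13)
k(x) = 6 - x
(28*k(1))*(11 + H(-3, 3)) = (28*(6 - 1*1))*(11 + 13) = (28*(6 - 1))*24 = (28*5)*24 = 140*24 = 3360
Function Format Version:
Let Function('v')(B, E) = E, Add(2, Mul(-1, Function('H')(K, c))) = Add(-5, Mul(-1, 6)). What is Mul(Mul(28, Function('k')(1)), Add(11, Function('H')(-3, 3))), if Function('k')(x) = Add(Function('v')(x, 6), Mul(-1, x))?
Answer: 3360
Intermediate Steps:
Function('H')(K, c) = 13 (Function('H')(K, c) = Add(2, Mul(-1, Add(-5, Mul(-1, 6)))) = Add(2, Mul(-1, Add(-5, -6))) = Add(2, Mul(-1, -11)) = Add(2, 11) = 13)
Function('k')(x) = Add(6, Mul(-1, x))
Mul(Mul(28, Function('k')(1)), Add(11, Function('H')(-3, 3))) = Mul(Mul(28, Add(6, Mul(-1, 1))), Add(11, 13)) = Mul(Mul(28, Add(6, -1)), 24) = Mul(Mul(28, 5), 24) = Mul(140, 24) = 3360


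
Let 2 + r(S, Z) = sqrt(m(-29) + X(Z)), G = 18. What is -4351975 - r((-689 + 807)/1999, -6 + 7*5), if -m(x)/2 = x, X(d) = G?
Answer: -4351973 - 2*sqrt(19) ≈ -4.3520e+6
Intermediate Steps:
X(d) = 18
m(x) = -2*x
r(S, Z) = -2 + 2*sqrt(19) (r(S, Z) = -2 + sqrt(-2*(-29) + 18) = -2 + sqrt(58 + 18) = -2 + sqrt(76) = -2 + 2*sqrt(19))
-4351975 - r((-689 + 807)/1999, -6 + 7*5) = -4351975 - (-2 + 2*sqrt(19)) = -4351975 + (2 - 2*sqrt(19)) = -4351973 - 2*sqrt(19)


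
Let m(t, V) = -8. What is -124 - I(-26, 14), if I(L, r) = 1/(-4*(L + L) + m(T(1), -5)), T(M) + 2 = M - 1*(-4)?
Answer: -24801/200 ≈ -124.01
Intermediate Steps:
T(M) = 2 + M (T(M) = -2 + (M - 1*(-4)) = -2 + (M + 4) = -2 + (4 + M) = 2 + M)
I(L, r) = 1/(-8 - 8*L) (I(L, r) = 1/(-4*(L + L) - 8) = 1/(-8*L - 8) = 1/(-8 - 8*L))
-124 - I(-26, 14) = -124 - (-1)/(8 + 8*(-26)) = -124 - (-1)/(8 - 208) = -124 - (-1)/(-200) = -124 - (-1)*(-1)/200 = -124 - 1*1/200 = -124 - 1/200 = -24801/200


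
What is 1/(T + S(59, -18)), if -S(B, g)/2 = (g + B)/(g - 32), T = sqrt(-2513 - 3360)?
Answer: 1025/3672306 - 625*I*sqrt(5873)/3672306 ≈ 0.00027912 - 0.013043*I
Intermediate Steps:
T = I*sqrt(5873) (T = sqrt(-5873) = I*sqrt(5873) ≈ 76.635*I)
S(B, g) = -2*(B + g)/(-32 + g) (S(B, g) = -2*(g + B)/(g - 32) = -2*(B + g)/(-32 + g))
1/(T + S(59, -18)) = 1/(I*sqrt(5873) + 2*(-1*59 - 1*(-18))/(-32 - 18)) = 1/(I*sqrt(5873) + 2*(-59 + 18)/(-50)) = 1/(I*sqrt(5873) + 2*(-1/50)*(-41)) = 1/(I*sqrt(5873) + 41/25) = 1/(41/25 + I*sqrt(5873))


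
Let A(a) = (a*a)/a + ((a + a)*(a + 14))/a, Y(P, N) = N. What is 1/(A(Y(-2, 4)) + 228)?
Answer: 1/268 ≈ 0.0037313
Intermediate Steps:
A(a) = 28 + 3*a (A(a) = a²/a + ((2*a)*(14 + a))/a = a + (2*a*(14 + a))/a = a + (28 + 2*a) = 28 + 3*a)
1/(A(Y(-2, 4)) + 228) = 1/((28 + 3*4) + 228) = 1/((28 + 12) + 228) = 1/(40 + 228) = 1/268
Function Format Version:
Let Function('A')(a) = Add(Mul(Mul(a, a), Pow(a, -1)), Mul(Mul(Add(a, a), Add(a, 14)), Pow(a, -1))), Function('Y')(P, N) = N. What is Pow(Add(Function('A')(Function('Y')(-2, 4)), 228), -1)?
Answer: Rational(1, 268) ≈ 0.0037313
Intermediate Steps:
Function('A')(a) = Add(28, Mul(3, a)) (Function('A')(a) = Add(Mul(Pow(a, 2), Pow(a, -1)), Mul(Mul(Mul(2, a), Add(14, a)), Pow(a, -1))) = Add(a, Mul(Mul(2, a, Add(14, a)), Pow(a, -1))) = Add(a, Add(28, Mul(2, a))) = Add(28, Mul(3, a)))
Pow(Add(Function('A')(Function('Y')(-2, 4)), 228), -1) = Pow(Add(Add(28, Mul(3, 4)), 228), -1) = Pow(Add(Add(28, 12), 228), -1) = Pow(Add(40, 228), -1) = Pow(268, -1) = Rational(1, 268)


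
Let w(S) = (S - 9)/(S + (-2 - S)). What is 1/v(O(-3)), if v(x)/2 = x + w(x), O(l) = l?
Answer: 1/6 ≈ 0.16667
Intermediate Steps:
w(S) = 9/2 - S/2 (w(S) = (-9 + S)/(-2) = (-9 + S)*(-1/2) = 9/2 - S/2)
v(x) = 9 + x (v(x) = 2*(x + (9/2 - x/2)) = 2*(9/2 + x/2) = 9 + x)
1/v(O(-3)) = 1/(9 - 3) = 1/6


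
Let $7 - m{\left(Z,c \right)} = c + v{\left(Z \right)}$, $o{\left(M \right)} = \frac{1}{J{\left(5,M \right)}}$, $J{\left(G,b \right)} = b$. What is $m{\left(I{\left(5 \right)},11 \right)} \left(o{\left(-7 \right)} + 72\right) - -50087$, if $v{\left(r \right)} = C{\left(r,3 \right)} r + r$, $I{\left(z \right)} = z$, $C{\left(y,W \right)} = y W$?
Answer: $44051$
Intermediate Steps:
$C{\left(y,W \right)} = W y$
$o{\left(M \right)} = \frac{1}{M}$
$v{\left(r \right)} = r + 3 r^{2}$ ($v{\left(r \right)} = 3 r r + r = 3 r^{2} + r = r + 3 r^{2}$)
$m{\left(Z,c \right)} = 7 - c - Z \left(1 + 3 Z\right)$ ($m{\left(Z,c \right)} = 7 - \left(c + Z \left(1 + 3 Z\right)\right) = 7 - c - Z \left(1 + 3 Z\right)$)
$m{\left(I{\left(5 \right)},11 \right)} \left(o{\left(-7 \right)} + 72\right) - -50087 = \left(7 - 11 - 5 \left(1 + 3 \cdot 5\right)\right) \left(\frac{1}{-7} + 72\right) - -50087 = \left(7 - 11 - 5 \left(1 + 15\right)\right) \left(- \frac{1}{7} + 72\right) + 50087 = \left(7 - 11 - 5 \cdot 16\right) \frac{503}{7} + 50087 = \left(7 - 11 - 80\right) \frac{503}{7} + 50087 = \left(-84\right) \frac{503}{7} + 50087 = -6036 + 50087 = 44051$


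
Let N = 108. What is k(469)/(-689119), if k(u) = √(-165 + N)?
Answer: -I*√57/689119 ≈ -1.0956e-5*I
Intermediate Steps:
k(u) = I*√57 (k(u) = √(-165 + 108) = √(-57) = I*√57)
k(469)/(-689119) = (I*√57)/(-689119) = (I*√57)*(-1/689119) = -I*√57/689119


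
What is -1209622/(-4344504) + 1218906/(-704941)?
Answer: -2221414925161/1531309497132 ≈ -1.4507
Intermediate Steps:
-1209622/(-4344504) + 1218906/(-704941) = -1209622*(-1/4344504) + 1218906*(-1/704941) = 604811/2172252 - 1218906/704941 = -2221414925161/1531309497132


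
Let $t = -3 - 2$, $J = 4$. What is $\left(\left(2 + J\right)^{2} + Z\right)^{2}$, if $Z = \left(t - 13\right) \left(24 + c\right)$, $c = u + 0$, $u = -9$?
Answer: $54756$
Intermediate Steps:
$c = -9$ ($c = -9 + 0 = -9$)
$t = -5$
$Z = -270$ ($Z = \left(-5 - 13\right) \left(24 - 9\right) = \left(-18\right) 15 = -270$)
$\left(\left(2 + J\right)^{2} + Z\right)^{2} = \left(\left(2 + 4\right)^{2} - 270\right)^{2} = \left(6^{2} - 270\right)^{2} = \left(36 - 270\right)^{2} = \left(-234\right)^{2} = 54756$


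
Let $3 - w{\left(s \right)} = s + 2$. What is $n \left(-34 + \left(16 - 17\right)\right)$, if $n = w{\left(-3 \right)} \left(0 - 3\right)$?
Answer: $420$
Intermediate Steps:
$w{\left(s \right)} = 1 - s$ ($w{\left(s \right)} = 3 - \left(s + 2\right) = 3 - \left(2 + s\right) = 1 - s$)
$n = -12$ ($n = \left(1 - -3\right) \left(0 - 3\right) = \left(1 + 3\right) \left(-3\right) = 4 \left(-3\right) = -12$)
$n \left(-34 + \left(16 - 17\right)\right) = - 12 \left(-34 + \left(16 - 17\right)\right) = - 12 \left(-34 - 1\right) = \left(-12\right) \left(-35\right) = 420$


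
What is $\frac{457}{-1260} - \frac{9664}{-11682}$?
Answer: $\frac{126629}{272580} \approx 0.46456$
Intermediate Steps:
$\frac{457}{-1260} - \frac{9664}{-11682} = 457 \left(- \frac{1}{1260}\right) - - \frac{4832}{5841} = - \frac{457}{1260} + \frac{4832}{5841} = \frac{126629}{272580}$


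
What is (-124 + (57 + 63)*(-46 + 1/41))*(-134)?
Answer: 30992056/41 ≈ 7.5590e+5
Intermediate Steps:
(-124 + (57 + 63)*(-46 + 1/41))*(-134) = (-124 + 120*(-46 + 1/41))*(-134) = (-124 + 120*(-1885/41))*(-134) = (-124 - 226200/41)*(-134) = -231284/41*(-134) = 30992056/41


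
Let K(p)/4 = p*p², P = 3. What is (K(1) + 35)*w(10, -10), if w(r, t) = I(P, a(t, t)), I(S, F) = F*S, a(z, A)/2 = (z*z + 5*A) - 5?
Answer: 10530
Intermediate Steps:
a(z, A) = -10 + 2*z² + 10*A (a(z, A) = 2*((z*z + 5*A) - 5) = 2*((z² + 5*A) - 5) = 2*(-5 + z² + 5*A) = -10 + 2*z² + 10*A)
w(r, t) = -30 + 6*t² + 30*t (w(r, t) = (-10 + 2*t² + 10*t)*3 = -30 + 6*t² + 30*t)
K(p) = 4*p³ (K(p) = 4*(p*p²) = 4*p³)
(K(1) + 35)*w(10, -10) = (4*1³ + 35)*(-30 + 6*(-10)² + 30*(-10)) = (4*1 + 35)*(-30 + 6*100 - 300) = (4 + 35)*(-30 + 600 - 300) = 39*270 = 10530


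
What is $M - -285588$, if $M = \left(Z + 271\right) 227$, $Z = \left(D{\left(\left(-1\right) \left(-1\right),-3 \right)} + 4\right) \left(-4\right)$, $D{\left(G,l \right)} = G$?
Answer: $342565$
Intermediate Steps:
$Z = -20$ ($Z = \left(\left(-1\right) \left(-1\right) + 4\right) \left(-4\right) = \left(1 + 4\right) \left(-4\right) = 5 \left(-4\right) = -20$)
$M = 56977$ ($M = \left(-20 + 271\right) 227 = 251 \cdot 227 = 56977$)
$M - -285588 = 56977 - -285588 = 56977 + 285588 = 342565$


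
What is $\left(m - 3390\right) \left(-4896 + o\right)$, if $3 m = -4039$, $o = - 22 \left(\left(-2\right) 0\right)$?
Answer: $23189088$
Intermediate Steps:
$o = 0$ ($o = \left(-22\right) 0 = 0$)
$m = - \frac{4039}{3}$ ($m = \frac{1}{3} \left(-4039\right) = - \frac{4039}{3} \approx -1346.3$)
$\left(m - 3390\right) \left(-4896 + o\right) = \left(- \frac{4039}{3} - 3390\right) \left(-4896 + 0\right) = \left(- \frac{14209}{3}\right) \left(-4896\right) = 23189088$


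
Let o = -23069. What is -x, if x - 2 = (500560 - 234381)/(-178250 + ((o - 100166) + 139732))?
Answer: -57327/161753 ≈ -0.35441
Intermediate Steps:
x = 57327/161753 (x = 2 + (500560 - 234381)/(-178250 + ((-23069 - 100166) + 139732)) = 2 + 266179/(-178250 + (-123235 + 139732)) = 2 + 266179/(-178250 + 16497) = 2 + 266179/(-161753) = 2 + 266179*(-1/161753) = 2 - 266179/161753 = 57327/161753 ≈ 0.35441)
-x = -1*57327/161753 = -57327/161753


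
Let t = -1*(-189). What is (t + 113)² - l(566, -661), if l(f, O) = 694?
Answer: 90510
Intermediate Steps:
t = 189
(t + 113)² - l(566, -661) = (189 + 113)² - 1*694 = 302² - 694 = 91204 - 694 = 90510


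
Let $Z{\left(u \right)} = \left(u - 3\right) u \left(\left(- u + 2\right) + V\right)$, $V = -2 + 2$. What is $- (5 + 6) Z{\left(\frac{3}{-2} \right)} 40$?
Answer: $-10395$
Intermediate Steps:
$V = 0$
$Z{\left(u \right)} = u \left(-3 + u\right) \left(2 - u\right)$ ($Z{\left(u \right)} = \left(u - 3\right) u \left(\left(- u + 2\right) + 0\right) = \left(-3 + u\right) u \left(\left(2 - u\right) + 0\right) = u \left(-3 + u\right) \left(2 - u\right)$)
$- (5 + 6) Z{\left(\frac{3}{-2} \right)} 40 = - (5 + 6) \frac{3}{-2} \left(-6 - \left(\frac{3}{-2}\right)^{2} + 5 \frac{3}{-2}\right) 40 = \left(-1\right) 11 \cdot 3 \left(- \frac{1}{2}\right) \left(-6 - \left(3 \left(- \frac{1}{2}\right)\right)^{2} + 5 \cdot 3 \left(- \frac{1}{2}\right)\right) 40 = - 11 \left(- \frac{3 \left(-6 - \left(- \frac{3}{2}\right)^{2} + 5 \left(- \frac{3}{2}\right)\right)}{2}\right) 40 = - 11 \left(- \frac{3 \left(-6 - \frac{9}{4} - \frac{15}{2}\right)}{2}\right) 40 = - 11 \left(\left(- \frac{3}{2}\right) \left(- \frac{63}{4}\right)\right) 40 = \left(-11\right) \frac{189}{8} \cdot 40 = \left(- \frac{2079}{8}\right) 40 = -10395$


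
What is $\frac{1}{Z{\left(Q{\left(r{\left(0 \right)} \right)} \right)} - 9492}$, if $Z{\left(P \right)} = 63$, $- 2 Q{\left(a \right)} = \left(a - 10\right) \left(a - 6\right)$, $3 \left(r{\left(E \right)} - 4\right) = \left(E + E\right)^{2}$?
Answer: $- \frac{1}{9429} \approx -0.00010606$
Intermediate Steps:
$r{\left(E \right)} = 4 + \frac{4 E^{2}}{3}$ ($r{\left(E \right)} = 4 + \frac{\left(E + E\right)^{2}}{3} = 4 + \frac{\left(2 E\right)^{2}}{3} = 4 + \frac{4 E^{2}}{3}$)
$Q{\left(a \right)} = - \frac{\left(-10 + a\right) \left(-6 + a\right)}{2}$ ($Q{\left(a \right)} = - \frac{\left(a - 10\right) \left(a - 6\right)}{2} = - \frac{\left(-10 + a\right) \left(-6 + a\right)}{2}$)
$\frac{1}{Z{\left(Q{\left(r{\left(0 \right)} \right)} \right)} - 9492} = \frac{1}{63 - 9492} = \frac{1}{-9429} = - \frac{1}{9429}$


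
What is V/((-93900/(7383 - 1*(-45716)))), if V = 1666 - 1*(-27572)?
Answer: -258751427/15650 ≈ -16534.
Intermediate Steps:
V = 29238 (V = 1666 + 27572 = 29238)
V/((-93900/(7383 - 1*(-45716)))) = 29238/((-93900/(7383 - 1*(-45716)))) = 29238/((-93900/(7383 + 45716))) = 29238/((-93900/53099)) = 29238/((-93900*1/53099)) = 29238/(-93900/53099) = 29238*(-53099/93900) = -258751427/15650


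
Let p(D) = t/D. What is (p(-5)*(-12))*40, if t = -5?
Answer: -480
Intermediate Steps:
p(D) = -5/D
(p(-5)*(-12))*40 = (-5/(-5)*(-12))*40 = (-5*(-⅕)*(-12))*40 = (1*(-12))*40 = -12*40 = -480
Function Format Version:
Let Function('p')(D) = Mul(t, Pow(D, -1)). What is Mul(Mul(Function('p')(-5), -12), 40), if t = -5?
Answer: -480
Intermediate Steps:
Function('p')(D) = Mul(-5, Pow(D, -1))
Mul(Mul(Function('p')(-5), -12), 40) = Mul(Mul(Mul(-5, Pow(-5, -1)), -12), 40) = Mul(Mul(Mul(-5, Rational(-1, 5)), -12), 40) = Mul(Mul(1, -12), 40) = Mul(-12, 40) = -480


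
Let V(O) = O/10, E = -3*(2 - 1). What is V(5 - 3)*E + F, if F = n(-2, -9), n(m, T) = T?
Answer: -48/5 ≈ -9.6000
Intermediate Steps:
F = -9
E = -3 (E = -3*1 = -3)
V(O) = O/10 (V(O) = O*(⅒) = O/10)
V(5 - 3)*E + F = ((5 - 3)/10)*(-3) - 9 = ((⅒)*2)*(-3) - 9 = (⅕)*(-3) - 9 = -⅗ - 9 = -48/5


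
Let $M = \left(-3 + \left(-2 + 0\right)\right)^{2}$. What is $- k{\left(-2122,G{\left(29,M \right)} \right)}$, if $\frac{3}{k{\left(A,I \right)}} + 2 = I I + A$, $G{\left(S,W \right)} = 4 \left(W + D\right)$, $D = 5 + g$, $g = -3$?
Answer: $- \frac{1}{3180} \approx -0.00031447$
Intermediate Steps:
$M = 25$ ($M = \left(-3 - 2\right)^{2} = \left(-5\right)^{2} = 25$)
$D = 2$ ($D = 5 - 3 = 2$)
$G{\left(S,W \right)} = 8 + 4 W$ ($G{\left(S,W \right)} = 4 \left(W + 2\right) = 4 \left(2 + W\right) = 8 + 4 W$)
$k{\left(A,I \right)} = \frac{3}{-2 + A + I^{2}}$ ($k{\left(A,I \right)} = \frac{3}{-2 + \left(I I + A\right)} = \frac{3}{-2 + \left(I^{2} + A\right)} = \frac{3}{-2 + \left(A + I^{2}\right)} = \frac{3}{-2 + A + I^{2}}$)
$- k{\left(-2122,G{\left(29,M \right)} \right)} = - \frac{3}{-2 - 2122 + \left(8 + 4 \cdot 25\right)^{2}} = - \frac{3}{-2 - 2122 + \left(8 + 100\right)^{2}} = - \frac{3}{-2 - 2122 + 108^{2}} = - \frac{3}{-2 - 2122 + 11664} = - \frac{3}{9540} = \left(-1\right) \frac{1}{3180} = - \frac{1}{3180}$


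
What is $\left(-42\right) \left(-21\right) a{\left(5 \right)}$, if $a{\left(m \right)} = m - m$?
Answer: $0$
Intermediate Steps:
$a{\left(m \right)} = 0$
$\left(-42\right) \left(-21\right) a{\left(5 \right)} = \left(-42\right) \left(-21\right) 0 = 882 \cdot 0 = 0$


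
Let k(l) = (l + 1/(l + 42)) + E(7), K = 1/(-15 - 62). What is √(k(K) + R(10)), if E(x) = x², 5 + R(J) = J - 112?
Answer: I*√3593682900962/248941 ≈ 7.6151*I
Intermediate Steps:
R(J) = -117 + J (R(J) = -5 + (J - 112) = -5 + (-112 + J) = -117 + J)
K = -1/77 (K = 1/(-77) = -1/77 ≈ -0.012987)
k(l) = 49 + l + 1/(42 + l) (k(l) = (l + 1/(l + 42)) + 7² = (l + 1/(42 + l)) + 49 = 49 + l + 1/(42 + l))
√(k(K) + R(10)) = √((2059 + (-1/77)² + 91*(-1/77))/(42 - 1/77) + (-117 + 10)) = √((2059 + 1/5929 - 13/11)/(3233/77) - 107) = √((77/3233)*(12200805/5929) - 107) = √(12200805/248941 - 107) = √(-14435882/248941) = I*√3593682900962/248941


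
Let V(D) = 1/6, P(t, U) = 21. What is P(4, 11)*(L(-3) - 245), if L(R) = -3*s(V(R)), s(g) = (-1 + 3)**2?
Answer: -5397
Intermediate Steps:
V(D) = 1/6
s(g) = 4 (s(g) = 2**2 = 4)
L(R) = -12 (L(R) = -3*4 = -12)
P(4, 11)*(L(-3) - 245) = 21*(-12 - 245) = 21*(-257) = -5397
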